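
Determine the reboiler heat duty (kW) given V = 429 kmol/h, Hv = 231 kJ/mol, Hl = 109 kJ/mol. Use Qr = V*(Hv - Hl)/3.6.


Qr = 429 * (231 - 109) / 3.6 = 429 * 122 / 3.6 = 14540

14540 kW


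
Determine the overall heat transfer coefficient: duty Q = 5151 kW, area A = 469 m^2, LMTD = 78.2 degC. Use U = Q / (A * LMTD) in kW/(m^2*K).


From Q = U*A*LMTD, U = Q / (A * LMTD)
U = 5151 / (469 * 78.2) = 5151 / 36675.8 = 0.1404

0.1404 kW/(m^2*K)


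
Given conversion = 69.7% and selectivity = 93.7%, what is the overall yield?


Overall yield = conversion (%) * selectivity (%) / 100
Conversion = 69.7%, Selectivity = 93.7%
Y = 69.7 * 93.7 / 100
= 65.3089 %

65.3089 %


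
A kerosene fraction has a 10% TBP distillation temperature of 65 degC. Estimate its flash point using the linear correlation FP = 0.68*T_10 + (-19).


FP = 0.68 * 65 + (-19) = 25.2

25.2 degC


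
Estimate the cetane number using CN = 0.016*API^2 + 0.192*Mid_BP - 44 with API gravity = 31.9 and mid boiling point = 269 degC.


CN = 0.016 * 31.9^2 + 0.192 * 269 - 44
CN = 16.28176 + 51.648 - 44 = 23.92976

23.92976


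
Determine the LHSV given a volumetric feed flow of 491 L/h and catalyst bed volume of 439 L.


LHSV = volumetric feed rate / catalyst volume
= 491 L/h / 439 L
= 1.118 h^-1

1.118 h^-1


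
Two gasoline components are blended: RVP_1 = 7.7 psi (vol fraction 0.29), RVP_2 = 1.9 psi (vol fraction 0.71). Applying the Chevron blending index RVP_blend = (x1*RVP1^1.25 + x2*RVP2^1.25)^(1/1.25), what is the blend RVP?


Chevron index: RVP_blend = (sum xi*RVPi^1.25)^(1/1.25)
RVP^1.25 terms: 0.29 * 7.7^1.25 + 0.71 * 1.9^1.25 = 5.30353
RVP_blend = 5.30353^(1/1.25) = 3.799

3.799 psi


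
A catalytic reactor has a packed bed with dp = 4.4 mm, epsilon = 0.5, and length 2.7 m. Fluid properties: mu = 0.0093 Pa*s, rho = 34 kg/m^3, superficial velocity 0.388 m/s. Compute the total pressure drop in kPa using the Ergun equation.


dp = 4.4 mm = 0.0044 m
Viscous term = 150*0.0093*0.388*(1-0.5)^2 / (0.0044^2*0.5^3) = 55915.3
Inertial term = 1.75*34*0.388^2*(1-0.5) / (0.0044*0.5^3) = 8143.06
dP/L = 55915.3 + 8143.06 = 64058.4 Pa/m
dP = 64058.4 * 2.7 / 1000 = 173.0 kPa

173.0 kPa


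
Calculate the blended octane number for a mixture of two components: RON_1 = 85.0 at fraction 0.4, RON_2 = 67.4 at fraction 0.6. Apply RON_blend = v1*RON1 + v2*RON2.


Linear blending: RON_blend = sum(vi * RONi)
Contribution 1: 0.4 * 85.0 = 34
Contribution 2: 0.6 * 67.4 = 40.44
RON_blend = 34 + 40.44 = 74.44

74.44


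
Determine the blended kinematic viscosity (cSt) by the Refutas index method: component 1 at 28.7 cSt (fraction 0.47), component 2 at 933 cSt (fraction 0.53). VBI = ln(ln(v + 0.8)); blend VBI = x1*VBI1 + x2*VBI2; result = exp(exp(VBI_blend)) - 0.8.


Refutas method: VBN_i = 14.534*ln(ln(visc_i + 0.8)) + 10.975, blended linearly by mass fraction; since VBN is linear in VBI_i = ln(ln(visc_i + 0.8)) and the fractions sum to 1, blend VBI directly: visc = exp(exp(VBI_blend)) - 0.8
VBI_1 = ln(ln(28.7 + 0.8)) = 1.21917
VBI_2 = ln(ln(933 + 0.8)) = 1.92268
VBI_blend = 0.47 * 1.21917 + 0.53 * 1.92268 = 1.59203
visc_blend = exp(exp(1.59203)) - 0.8 = 135.3

135.3 cSt


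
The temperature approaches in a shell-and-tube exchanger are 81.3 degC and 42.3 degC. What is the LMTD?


LMTD = (dT1 - dT2) / ln(dT1/dT2)
= (81.3 - 42.3) / ln(81.3 / 42.3) = 39 / 0.653359 = 59.69

59.69 degC


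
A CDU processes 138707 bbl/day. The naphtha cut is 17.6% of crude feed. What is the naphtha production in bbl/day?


Crude throughput = 138707 bbl/day
Fraction yield = 17.6%
yield = throughput * fraction / 100
yield = 138707 * 17.6 / 100 = 24412.432

24412.432 bbl/day


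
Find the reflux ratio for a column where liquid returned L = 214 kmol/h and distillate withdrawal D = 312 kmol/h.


Reflux ratio definition: R = L / D (liquid returned / distillate withdrawn)
L = 214 kmol/h, D = 312 kmol/h
R = 214 / 312 = 0.6859

0.6859


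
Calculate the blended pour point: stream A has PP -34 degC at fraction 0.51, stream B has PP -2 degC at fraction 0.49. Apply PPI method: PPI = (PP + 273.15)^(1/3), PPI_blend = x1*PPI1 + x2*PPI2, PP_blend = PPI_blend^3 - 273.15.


PPI_1 = (-34 + 273.15)^(1/3) = 6.20712
PPI_2 = (-2 + 273.15)^(1/3) = 6.472467
PPI_blend = 0.51 * 6.20712 + 0.49 * 6.472467 = 6.33714
PP_blend = 6.33714^3 - 273.15 = 254.4954 - 273.15 = -18.65

-18.65 degC


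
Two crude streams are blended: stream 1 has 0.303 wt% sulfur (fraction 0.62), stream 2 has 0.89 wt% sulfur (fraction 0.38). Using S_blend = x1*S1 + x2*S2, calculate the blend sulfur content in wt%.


Linear sulfur blending: S_blend = x1*S1 + x2*S2
Contribution 1: 0.62 * 0.303 = 0.18786 wt%
Contribution 2: 0.38 * 0.89 = 0.3382 wt%
S_blend = 0.18786 + 0.3382 = 0.52606

0.52606 wt%


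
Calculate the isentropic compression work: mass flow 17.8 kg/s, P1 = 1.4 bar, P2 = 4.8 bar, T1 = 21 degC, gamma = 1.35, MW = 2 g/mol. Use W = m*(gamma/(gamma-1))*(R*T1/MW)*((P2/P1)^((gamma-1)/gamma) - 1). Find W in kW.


Isentropic work: W = m*(gamma/(gamma-1))*(R*T1/MW)*((P2/P1)^((gamma-1)/gamma) - 1)
T1 = 21 + 273.15 = 294.15 K
Pressure ratio = 4.8 / 1.4 = 3.42857
Exponent = (1.35 - 1)/1.35 = 0.259259
(P2/P1)^exp - 1 = 3.42857^0.259259 - 1 = 0.376363
W = 17.8 * 1.35 / 0.35 * 8.314 * 294.15 / 2 * 0.376363 = 31600

31600 kW


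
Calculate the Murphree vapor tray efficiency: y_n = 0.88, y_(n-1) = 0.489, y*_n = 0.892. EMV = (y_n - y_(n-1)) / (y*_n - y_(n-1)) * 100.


Murphree vapor efficiency: EMV = (y_n - y_(n-1)) / (y*_n - y_(n-1)) * 100
EMV = (0.88 - 0.489) / (0.892 - 0.489) * 100 = 0.391 / 0.403 * 100 = 97.02

97.02 %


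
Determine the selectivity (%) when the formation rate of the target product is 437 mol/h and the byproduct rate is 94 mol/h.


Selectivity = desired / (desired + undesired) * 100
Total products = 437 + 94 = 531 mol/h
S = 437 / 531 * 100
= 0.8230 * 100
= 82.30 %

82.30 %


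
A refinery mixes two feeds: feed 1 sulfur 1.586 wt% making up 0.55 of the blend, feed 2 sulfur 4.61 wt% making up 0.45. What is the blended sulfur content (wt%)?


Linear sulfur blending: S_blend = x1*S1 + x2*S2
Contribution 1: 0.55 * 1.586 = 0.8723 wt%
Contribution 2: 0.45 * 4.61 = 2.0745 wt%
S_blend = 0.8723 + 2.0745 = 2.9468

2.9468 wt%


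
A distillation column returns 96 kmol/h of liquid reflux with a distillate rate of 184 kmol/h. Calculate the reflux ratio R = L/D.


Reflux ratio definition: R = L / D (liquid returned / distillate withdrawn)
L = 96 kmol/h, D = 184 kmol/h
R = 96 / 184 = 0.5217

0.5217


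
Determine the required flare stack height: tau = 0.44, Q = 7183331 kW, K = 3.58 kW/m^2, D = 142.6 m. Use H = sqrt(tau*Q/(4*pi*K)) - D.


tau*Q/(4*pi*K) = 0.44 * 7183331 / (4 * pi * 3.58) = 70256.4
sqrt(70256.4) = 265.059
H = 265.059 - 142.6 = 122.5

122.5 m


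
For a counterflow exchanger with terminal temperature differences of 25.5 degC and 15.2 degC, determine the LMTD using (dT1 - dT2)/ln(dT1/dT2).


LMTD = (dT1 - dT2) / ln(dT1/dT2)
= (25.5 - 15.2) / ln(25.5 / 15.2) = 10.3 / 0.517383 = 19.91

19.91 degC


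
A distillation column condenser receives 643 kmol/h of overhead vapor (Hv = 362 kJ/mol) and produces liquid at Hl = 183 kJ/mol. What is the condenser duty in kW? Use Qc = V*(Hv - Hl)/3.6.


Qc = 643 * (362 - 183) / 3.6 = 643 * 179 / 3.6 = 31970

31970 kW


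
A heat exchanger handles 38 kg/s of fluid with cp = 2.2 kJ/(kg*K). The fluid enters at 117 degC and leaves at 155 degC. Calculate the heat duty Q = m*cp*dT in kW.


Q = m_dot * cp * delta_T
delta_T = 155 - 117 = 38 K
Q = 38 * 2.2 * 38
= 83.6 * 38
= 3176.8 kW

3176.8 kW


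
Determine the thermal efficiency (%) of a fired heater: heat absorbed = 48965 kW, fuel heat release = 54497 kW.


Furnace efficiency = Q_absorbed / Q_fuel * 100
= 48965 / 54497 * 100 = 89.85

89.85 %


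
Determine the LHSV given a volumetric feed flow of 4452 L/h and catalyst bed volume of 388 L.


LHSV = volumetric feed rate / catalyst volume
= 4452 L/h / 388 L
= 11.47 h^-1

11.47 h^-1


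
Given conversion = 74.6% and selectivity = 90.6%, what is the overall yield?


Overall yield = conversion (%) * selectivity (%) / 100
Conversion = 74.6%, Selectivity = 90.6%
Y = 74.6 * 90.6 / 100
= 67.5876 %

67.5876 %


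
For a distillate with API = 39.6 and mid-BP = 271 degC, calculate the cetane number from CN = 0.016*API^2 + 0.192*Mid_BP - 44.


CN = 0.016 * 39.6^2 + 0.192 * 271 - 44
CN = 25.09056 + 52.032 - 44 = 33.12256

33.12256


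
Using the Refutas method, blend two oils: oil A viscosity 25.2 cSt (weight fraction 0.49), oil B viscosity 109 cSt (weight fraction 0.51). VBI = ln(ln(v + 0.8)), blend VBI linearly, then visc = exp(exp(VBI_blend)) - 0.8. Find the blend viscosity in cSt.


Refutas method: VBN_i = 14.534*ln(ln(visc_i + 0.8)) + 10.975, blended linearly by mass fraction; since VBN is linear in VBI_i = ln(ln(visc_i + 0.8)) and the fractions sum to 1, blend VBI directly: visc = exp(exp(VBI_blend)) - 0.8
VBI_1 = ln(ln(25.2 + 0.8)) = 1.18114
VBI_2 = ln(ln(109 + 0.8)) = 1.54728
VBI_blend = 0.49 * 1.18114 + 0.51 * 1.54728 = 1.36787
visc_blend = exp(exp(1.36787)) - 0.8 = 49.95

49.95 cSt


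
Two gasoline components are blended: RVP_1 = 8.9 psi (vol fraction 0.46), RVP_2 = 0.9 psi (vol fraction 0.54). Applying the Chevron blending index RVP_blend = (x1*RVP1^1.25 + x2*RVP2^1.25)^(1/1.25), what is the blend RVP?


Chevron index: RVP_blend = (sum xi*RVPi^1.25)^(1/1.25)
RVP^1.25 terms: 0.46 * 8.9^1.25 + 0.54 * 0.9^1.25 = 7.5446
RVP_blend = 7.5446^(1/1.25) = 5.036

5.036 psi


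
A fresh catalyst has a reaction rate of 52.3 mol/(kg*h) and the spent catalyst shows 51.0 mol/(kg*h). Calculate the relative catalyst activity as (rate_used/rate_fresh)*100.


Activity (%) = (rate_used / rate_fresh) * 100
rate_used = 51.0, rate_fresh = 52.3
= (51.0 / 52.3) * 100
= 0.9751 * 100 = 97.51

97.51 %


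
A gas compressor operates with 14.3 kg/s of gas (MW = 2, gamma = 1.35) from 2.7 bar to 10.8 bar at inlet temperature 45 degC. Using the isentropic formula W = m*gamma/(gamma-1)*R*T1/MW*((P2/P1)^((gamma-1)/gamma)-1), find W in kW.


Isentropic work: W = m*(gamma/(gamma-1))*(R*T1/MW)*((P2/P1)^((gamma-1)/gamma) - 1)
T1 = 45 + 273.15 = 318.15 K
Pressure ratio = 10.8 / 2.7 = 4
Exponent = (1.35 - 1)/1.35 = 0.259259
(P2/P1)^exp - 1 = 4^0.259259 - 1 = 0.432483
W = 14.3 * 1.35 / 0.35 * 8.314 * 318.15 / 2 * 0.432483 = 31550

31550 kW


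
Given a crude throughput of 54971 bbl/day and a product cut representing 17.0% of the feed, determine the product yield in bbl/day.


Crude throughput = 54971 bbl/day
Fraction yield = 17.0%
yield = throughput * fraction / 100
yield = 54971 * 17.0 / 100 = 9345.07

9345.07 bbl/day


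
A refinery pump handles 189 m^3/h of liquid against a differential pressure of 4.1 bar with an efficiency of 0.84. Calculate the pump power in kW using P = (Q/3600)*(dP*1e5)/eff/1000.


Q = 189 / 3600 = 0.0525 m^3/s
P = 0.0525 * (4.1 * 1e5) / 0.84 / 1000 = 25.62

25.62 kW


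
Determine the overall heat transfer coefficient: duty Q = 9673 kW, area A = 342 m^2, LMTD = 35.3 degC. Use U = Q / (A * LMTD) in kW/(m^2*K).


From Q = U*A*LMTD, U = Q / (A * LMTD)
U = 9673 / (342 * 35.3) = 9673 / 12072.6 = 0.8012

0.8012 kW/(m^2*K)


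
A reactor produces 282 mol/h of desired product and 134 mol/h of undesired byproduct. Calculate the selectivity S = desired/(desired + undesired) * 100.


Selectivity = desired / (desired + undesired) * 100
Total products = 282 + 134 = 416 mol/h
S = 282 / 416 * 100
= 0.6779 * 100
= 67.79 %

67.79 %


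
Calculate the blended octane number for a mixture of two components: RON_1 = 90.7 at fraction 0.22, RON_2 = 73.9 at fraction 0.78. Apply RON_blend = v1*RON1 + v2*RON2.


Linear blending: RON_blend = sum(vi * RONi)
Contribution 1: 0.22 * 90.7 = 19.954
Contribution 2: 0.78 * 73.9 = 57.642
RON_blend = 19.954 + 57.642 = 77.596

77.596


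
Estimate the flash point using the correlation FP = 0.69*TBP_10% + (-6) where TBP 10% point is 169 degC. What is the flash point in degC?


FP = 0.69 * 169 + (-6) = 110.61

110.61 degC


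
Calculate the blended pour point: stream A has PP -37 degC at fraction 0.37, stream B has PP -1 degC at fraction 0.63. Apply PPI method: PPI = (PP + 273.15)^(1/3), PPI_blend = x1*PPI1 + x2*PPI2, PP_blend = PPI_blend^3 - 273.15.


PPI_1 = (-37 + 273.15)^(1/3) = 6.181056
PPI_2 = (-1 + 273.15)^(1/3) = 6.480414
PPI_blend = 0.37 * 6.181056 + 0.63 * 6.480414 = 6.369652
PP_blend = 6.369652^3 - 273.15 = 258.4325 - 273.15 = -14.72

-14.72 degC


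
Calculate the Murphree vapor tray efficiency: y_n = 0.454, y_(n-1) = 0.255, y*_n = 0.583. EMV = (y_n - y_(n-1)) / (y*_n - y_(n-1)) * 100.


Murphree vapor efficiency: EMV = (y_n - y_(n-1)) / (y*_n - y_(n-1)) * 100
EMV = (0.454 - 0.255) / (0.583 - 0.255) * 100 = 0.199 / 0.328 * 100 = 60.67

60.67 %


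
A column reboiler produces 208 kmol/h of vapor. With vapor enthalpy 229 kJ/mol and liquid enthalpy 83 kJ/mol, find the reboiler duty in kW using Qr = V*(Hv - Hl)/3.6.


Qr = 208 * (229 - 83) / 3.6 = 208 * 146 / 3.6 = 8436

8436 kW


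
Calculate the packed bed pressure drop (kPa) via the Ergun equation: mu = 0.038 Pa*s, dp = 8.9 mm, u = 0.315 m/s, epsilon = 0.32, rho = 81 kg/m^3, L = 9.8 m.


dp = 8.9 mm = 0.0089 m
Viscous term = 150*0.038*0.315*(1-0.32)^2 / (0.0089^2*0.32^3) = 319870
Inertial term = 1.75*81*0.315^2*(1-0.32) / (0.0089*0.32^3) = 32795.4
dP/L = 319870 + 32795.4 = 352665 Pa/m
dP = 352665 * 9.8 / 1000 = 3456 kPa

3456 kPa


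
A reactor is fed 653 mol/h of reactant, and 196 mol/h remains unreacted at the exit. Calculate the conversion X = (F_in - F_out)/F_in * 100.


X = (F_in - F_out) / F_in * 100
Moles reacted = 653 - 196 = 457
X = 457 / 653 * 100
= 0.6998 * 100
= 69.98 %

69.98 %


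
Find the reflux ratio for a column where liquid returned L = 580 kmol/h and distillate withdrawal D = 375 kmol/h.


Reflux ratio definition: R = L / D (liquid returned / distillate withdrawn)
L = 580 kmol/h, D = 375 kmol/h
R = 580 / 375 = 1.547

1.547


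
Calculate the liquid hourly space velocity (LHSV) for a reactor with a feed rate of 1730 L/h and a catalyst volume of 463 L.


LHSV = volumetric feed rate / catalyst volume
= 1730 L/h / 463 L
= 3.737 h^-1

3.737 h^-1


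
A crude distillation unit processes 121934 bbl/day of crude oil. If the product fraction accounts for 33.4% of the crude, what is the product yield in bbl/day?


Crude throughput = 121934 bbl/day
Fraction yield = 33.4%
yield = throughput * fraction / 100
yield = 121934 * 33.4 / 100 = 40725.956

40725.956 bbl/day


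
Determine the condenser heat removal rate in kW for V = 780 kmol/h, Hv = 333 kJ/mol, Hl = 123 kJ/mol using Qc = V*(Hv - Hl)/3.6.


Qc = 780 * (333 - 123) / 3.6 = 780 * 210 / 3.6 = 45500

45500 kW


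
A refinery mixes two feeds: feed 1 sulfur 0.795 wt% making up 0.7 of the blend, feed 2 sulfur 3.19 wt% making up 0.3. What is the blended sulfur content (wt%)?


Linear sulfur blending: S_blend = x1*S1 + x2*S2
Contribution 1: 0.7 * 0.795 = 0.5565 wt%
Contribution 2: 0.3 * 3.19 = 0.957 wt%
S_blend = 0.5565 + 0.957 = 1.5135

1.5135 wt%


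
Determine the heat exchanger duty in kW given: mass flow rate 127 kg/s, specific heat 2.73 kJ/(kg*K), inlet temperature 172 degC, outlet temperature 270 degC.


Q = m_dot * cp * delta_T
delta_T = 270 - 172 = 98 K
Q = 127 * 2.73 * 98
= 346.71 * 98
= 33977.58 kW

33977.58 kW


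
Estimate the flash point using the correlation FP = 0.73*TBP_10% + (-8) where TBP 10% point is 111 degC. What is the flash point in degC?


FP = 0.73 * 111 + (-8) = 73.03

73.03 degC


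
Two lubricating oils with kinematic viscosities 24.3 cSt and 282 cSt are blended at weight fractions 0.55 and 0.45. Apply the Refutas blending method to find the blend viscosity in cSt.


Refutas method: VBN_i = 14.534*ln(ln(visc_i + 0.8)) + 10.975, blended linearly by mass fraction; since VBN is linear in VBI_i = ln(ln(visc_i + 0.8)) and the fractions sum to 1, blend VBI directly: visc = exp(exp(VBI_blend)) - 0.8
VBI_1 = ln(ln(24.3 + 0.8)) = 1.17027
VBI_2 = ln(ln(282 + 0.8)) = 1.73072
VBI_blend = 0.55 * 1.17027 + 0.45 * 1.73072 = 1.42247
visc_blend = exp(exp(1.42247)) - 0.8 = 62.47

62.47 cSt


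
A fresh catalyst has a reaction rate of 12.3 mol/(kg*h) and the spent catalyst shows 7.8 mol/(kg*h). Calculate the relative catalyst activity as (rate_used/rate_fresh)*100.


Activity (%) = (rate_used / rate_fresh) * 100
rate_used = 7.8, rate_fresh = 12.3
= (7.8 / 12.3) * 100
= 0.6341 * 100 = 63.41

63.41 %


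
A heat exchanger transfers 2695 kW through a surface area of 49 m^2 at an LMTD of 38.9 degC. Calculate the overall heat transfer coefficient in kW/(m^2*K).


From Q = U*A*LMTD, U = Q / (A * LMTD)
U = 2695 / (49 * 38.9) = 2695 / 1906.1 = 1.414

1.414 kW/(m^2*K)


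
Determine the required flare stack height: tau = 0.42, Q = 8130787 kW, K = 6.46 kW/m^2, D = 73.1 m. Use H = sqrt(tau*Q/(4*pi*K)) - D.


tau*Q/(4*pi*K) = 0.42 * 8130787 / (4 * pi * 6.46) = 42066.8
sqrt(42066.8) = 205.102
H = 205.102 - 73.1 = 132.0

132.0 m


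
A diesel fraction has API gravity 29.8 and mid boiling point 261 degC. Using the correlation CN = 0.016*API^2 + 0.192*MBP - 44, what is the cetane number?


CN = 0.016 * 29.8^2 + 0.192 * 261 - 44
CN = 14.20864 + 50.112 - 44 = 20.32064

20.32064


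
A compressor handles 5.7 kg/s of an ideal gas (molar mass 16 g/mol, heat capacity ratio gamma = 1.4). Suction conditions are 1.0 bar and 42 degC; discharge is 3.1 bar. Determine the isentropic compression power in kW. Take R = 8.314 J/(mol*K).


Isentropic work: W = m*(gamma/(gamma-1))*(R*T1/MW)*((P2/P1)^((gamma-1)/gamma) - 1)
T1 = 42 + 273.15 = 315.15 K
Pressure ratio = 3.1 / 1.0 = 3.1
Exponent = (1.4 - 1)/1.4 = 0.285714
(P2/P1)^exp - 1 = 3.1^0.285714 - 1 = 0.381621
W = 5.7 * 1.4 / 0.4 * 8.314 * 315.15 / 16 * 0.381621 = 1247

1247 kW


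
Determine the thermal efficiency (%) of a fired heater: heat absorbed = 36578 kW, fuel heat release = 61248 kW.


Furnace efficiency = Q_absorbed / Q_fuel * 100
= 36578 / 61248 * 100 = 59.72

59.72 %


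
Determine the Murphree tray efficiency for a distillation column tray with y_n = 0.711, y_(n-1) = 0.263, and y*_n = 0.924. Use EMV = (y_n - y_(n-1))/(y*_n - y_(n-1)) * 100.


Murphree vapor efficiency: EMV = (y_n - y_(n-1)) / (y*_n - y_(n-1)) * 100
EMV = (0.711 - 0.263) / (0.924 - 0.263) * 100 = 0.448 / 0.661 * 100 = 67.78

67.78 %


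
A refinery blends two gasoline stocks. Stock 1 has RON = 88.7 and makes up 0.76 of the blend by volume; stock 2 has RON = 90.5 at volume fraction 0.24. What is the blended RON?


Linear blending: RON_blend = sum(vi * RONi)
Contribution 1: 0.76 * 88.7 = 67.412
Contribution 2: 0.24 * 90.5 = 21.72
RON_blend = 67.412 + 21.72 = 89.132

89.132


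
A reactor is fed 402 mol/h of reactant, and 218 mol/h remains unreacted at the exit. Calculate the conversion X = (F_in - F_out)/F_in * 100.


X = (F_in - F_out) / F_in * 100
Moles reacted = 402 - 218 = 184
X = 184 / 402 * 100
= 0.4577 * 100
= 45.77 %

45.77 %


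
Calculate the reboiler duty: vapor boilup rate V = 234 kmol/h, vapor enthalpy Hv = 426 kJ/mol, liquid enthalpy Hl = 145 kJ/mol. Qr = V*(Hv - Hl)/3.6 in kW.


Qr = 234 * (426 - 145) / 3.6 = 234 * 281 / 3.6 = 18260

18260 kW


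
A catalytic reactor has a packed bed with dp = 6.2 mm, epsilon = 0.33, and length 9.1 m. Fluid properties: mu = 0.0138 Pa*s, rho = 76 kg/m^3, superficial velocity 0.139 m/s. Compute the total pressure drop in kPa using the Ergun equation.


dp = 6.2 mm = 0.0062 m
Viscous term = 150*0.0138*0.139*(1-0.33)^2 / (0.0062^2*0.33^3) = 93499.6
Inertial term = 1.75*76*0.139^2*(1-0.33) / (0.0062*0.33^3) = 7727.21
dP/L = 93499.6 + 7727.21 = 101227 Pa/m
dP = 101227 * 9.1 / 1000 = 921.2 kPa

921.2 kPa


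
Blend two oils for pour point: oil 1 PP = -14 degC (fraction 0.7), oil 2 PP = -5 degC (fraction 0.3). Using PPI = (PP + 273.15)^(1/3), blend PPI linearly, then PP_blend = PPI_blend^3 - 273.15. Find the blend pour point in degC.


PPI_1 = (-14 + 273.15)^(1/3) = 6.375541
PPI_2 = (-5 + 273.15)^(1/3) = 6.448508
PPI_blend = 0.7 * 6.375541 + 0.3 * 6.448508 = 6.397431
PP_blend = 6.397431^3 - 273.15 = 261.8284 - 273.15 = -11.32

-11.32 degC


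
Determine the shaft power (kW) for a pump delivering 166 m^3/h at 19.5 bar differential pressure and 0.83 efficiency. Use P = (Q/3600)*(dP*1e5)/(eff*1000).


Q = 166 / 3600 = 0.0461111 m^3/s
P = 0.0461111 * (19.5 * 1e5) / 0.83 / 1000 = 108.3

108.3 kW


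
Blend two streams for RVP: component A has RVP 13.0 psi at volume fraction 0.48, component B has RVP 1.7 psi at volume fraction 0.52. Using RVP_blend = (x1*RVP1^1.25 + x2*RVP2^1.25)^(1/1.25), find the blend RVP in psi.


Chevron index: RVP_blend = (sum xi*RVPi^1.25)^(1/1.25)
RVP^1.25 terms: 0.48 * 13.0^1.25 + 0.52 * 1.7^1.25 = 12.8581
RVP_blend = 12.8581^(1/1.25) = 7.715

7.715 psi


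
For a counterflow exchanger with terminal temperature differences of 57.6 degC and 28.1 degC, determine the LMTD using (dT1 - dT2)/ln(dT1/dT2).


LMTD = (dT1 - dT2) / ln(dT1/dT2)
= (57.6 - 28.1) / ln(57.6 / 28.1) = 29.5 / 0.717753 = 41.10

41.10 degC


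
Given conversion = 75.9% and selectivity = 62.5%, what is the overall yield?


Overall yield = conversion (%) * selectivity (%) / 100
Conversion = 75.9%, Selectivity = 62.5%
Y = 75.9 * 62.5 / 100
= 47.4375 %

47.4375 %


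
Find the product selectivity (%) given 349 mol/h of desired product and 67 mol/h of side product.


Selectivity = desired / (desired + undesired) * 100
Total products = 349 + 67 = 416 mol/h
S = 349 / 416 * 100
= 0.8389 * 100
= 83.89 %

83.89 %


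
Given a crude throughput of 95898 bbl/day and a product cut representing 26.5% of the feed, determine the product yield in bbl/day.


Crude throughput = 95898 bbl/day
Fraction yield = 26.5%
yield = throughput * fraction / 100
yield = 95898 * 26.5 / 100 = 25412.97

25412.97 bbl/day


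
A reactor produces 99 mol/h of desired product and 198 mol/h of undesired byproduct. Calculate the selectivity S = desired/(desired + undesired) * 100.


Selectivity = desired / (desired + undesired) * 100
Total products = 99 + 198 = 297 mol/h
S = 99 / 297 * 100
= 0.3333 * 100
= 33.33 %

33.33 %


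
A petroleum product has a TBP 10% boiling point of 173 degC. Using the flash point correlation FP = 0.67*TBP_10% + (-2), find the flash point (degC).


FP = 0.67 * 173 + (-2) = 113.91

113.91 degC


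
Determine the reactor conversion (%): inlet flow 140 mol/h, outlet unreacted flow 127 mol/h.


X = (F_in - F_out) / F_in * 100
Moles reacted = 140 - 127 = 13
X = 13 / 140 * 100
= 0.09286 * 100
= 9.286 %

9.286 %


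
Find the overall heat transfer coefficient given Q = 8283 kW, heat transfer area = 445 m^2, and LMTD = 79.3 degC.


From Q = U*A*LMTD, U = Q / (A * LMTD)
U = 8283 / (445 * 79.3) = 8283 / 35288.5 = 0.2347

0.2347 kW/(m^2*K)


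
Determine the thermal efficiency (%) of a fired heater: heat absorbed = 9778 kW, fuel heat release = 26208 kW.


Furnace efficiency = Q_absorbed / Q_fuel * 100
= 9778 / 26208 * 100 = 37.31

37.31 %


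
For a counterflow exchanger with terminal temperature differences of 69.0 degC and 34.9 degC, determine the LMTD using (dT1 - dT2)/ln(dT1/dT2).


LMTD = (dT1 - dT2) / ln(dT1/dT2)
= (69.0 - 34.9) / ln(69.0 / 34.9) = 34.1 / 0.68162 = 50.03

50.03 degC


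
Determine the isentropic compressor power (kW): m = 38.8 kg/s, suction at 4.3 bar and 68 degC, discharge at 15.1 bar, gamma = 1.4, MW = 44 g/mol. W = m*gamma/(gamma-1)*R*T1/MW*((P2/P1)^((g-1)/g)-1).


Isentropic work: W = m*(gamma/(gamma-1))*(R*T1/MW)*((P2/P1)^((gamma-1)/gamma) - 1)
T1 = 68 + 273.15 = 341.15 K
Pressure ratio = 15.1 / 4.3 = 3.51163
Exponent = (1.4 - 1)/1.4 = 0.285714
(P2/P1)^exp - 1 = 3.51163^0.285714 - 1 = 0.431725
W = 38.8 * 1.4 / 0.4 * 8.314 * 341.15 / 44 * 0.431725 = 3779

3779 kW


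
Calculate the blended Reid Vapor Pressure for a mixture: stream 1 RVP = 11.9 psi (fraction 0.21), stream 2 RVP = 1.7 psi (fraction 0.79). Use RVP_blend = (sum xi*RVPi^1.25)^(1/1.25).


Chevron index: RVP_blend = (sum xi*RVPi^1.25)^(1/1.25)
RVP^1.25 terms: 0.21 * 11.9^1.25 + 0.79 * 1.7^1.25 = 6.17496
RVP_blend = 6.17496^(1/1.25) = 4.290

4.290 psi


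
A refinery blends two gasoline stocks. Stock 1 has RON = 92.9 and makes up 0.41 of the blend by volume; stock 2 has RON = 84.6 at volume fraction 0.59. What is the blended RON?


Linear blending: RON_blend = sum(vi * RONi)
Contribution 1: 0.41 * 92.9 = 38.089
Contribution 2: 0.59 * 84.6 = 49.914
RON_blend = 38.089 + 49.914 = 88.003

88.003


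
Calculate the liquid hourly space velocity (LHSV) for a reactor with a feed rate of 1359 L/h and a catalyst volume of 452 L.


LHSV = volumetric feed rate / catalyst volume
= 1359 L/h / 452 L
= 3.007 h^-1

3.007 h^-1


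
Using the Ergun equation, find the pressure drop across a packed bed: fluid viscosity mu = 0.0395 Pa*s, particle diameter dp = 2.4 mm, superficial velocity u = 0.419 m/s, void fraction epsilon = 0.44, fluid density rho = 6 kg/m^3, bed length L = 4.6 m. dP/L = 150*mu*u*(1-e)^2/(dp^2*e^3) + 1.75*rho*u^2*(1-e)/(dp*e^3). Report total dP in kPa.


dp = 2.4 mm = 0.0024 m
Viscous term = 150*0.0395*0.419*(1-0.44)^2 / (0.0024^2*0.44^3) = 1586710
Inertial term = 1.75*6*0.419^2*(1-0.44) / (0.0024*0.44^3) = 5049.36
dP/L = 1586710 + 5049.36 = 1591760 Pa/m
dP = 1591760 * 4.6 / 1000 = 7322 kPa

7322 kPa


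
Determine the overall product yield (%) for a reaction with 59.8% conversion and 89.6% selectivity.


Overall yield = conversion (%) * selectivity (%) / 100
Conversion = 59.8%, Selectivity = 89.6%
Y = 59.8 * 89.6 / 100
= 53.5808 %

53.5808 %


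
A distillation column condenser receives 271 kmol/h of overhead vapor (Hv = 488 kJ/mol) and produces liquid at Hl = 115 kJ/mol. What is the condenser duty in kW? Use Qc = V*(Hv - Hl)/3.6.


Qc = 271 * (488 - 115) / 3.6 = 271 * 373 / 3.6 = 28080

28080 kW


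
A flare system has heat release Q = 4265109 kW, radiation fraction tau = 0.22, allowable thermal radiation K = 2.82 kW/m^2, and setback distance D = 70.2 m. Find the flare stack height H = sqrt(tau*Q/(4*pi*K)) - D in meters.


tau*Q/(4*pi*K) = 0.22 * 4265109 / (4 * pi * 2.82) = 26478.5
sqrt(26478.5) = 162.722
H = 162.722 - 70.2 = 92.52

92.52 m


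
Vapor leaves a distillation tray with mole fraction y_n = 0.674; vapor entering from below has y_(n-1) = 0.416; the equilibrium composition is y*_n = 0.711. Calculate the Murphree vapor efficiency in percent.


Murphree vapor efficiency: EMV = (y_n - y_(n-1)) / (y*_n - y_(n-1)) * 100
EMV = (0.674 - 0.416) / (0.711 - 0.416) * 100 = 0.258 / 0.295 * 100 = 87.46

87.46 %


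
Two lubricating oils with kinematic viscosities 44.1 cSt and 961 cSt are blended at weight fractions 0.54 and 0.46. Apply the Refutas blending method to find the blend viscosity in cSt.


Refutas method: VBN_i = 14.534*ln(ln(visc_i + 0.8)) + 10.975, blended linearly by mass fraction; since VBN is linear in VBI_i = ln(ln(visc_i + 0.8)) and the fractions sum to 1, blend VBI directly: visc = exp(exp(VBI_blend)) - 0.8
VBI_1 = ln(ln(44.1 + 0.8)) = 1.33617
VBI_2 = ln(ln(961 + 0.8)) = 1.92699
VBI_blend = 0.54 * 1.33617 + 0.46 * 1.92699 = 1.60795
visc_blend = exp(exp(1.60795)) - 0.8 = 146.5

146.5 cSt


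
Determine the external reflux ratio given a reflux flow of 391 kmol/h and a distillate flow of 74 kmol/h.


Reflux ratio definition: R = L / D (liquid returned / distillate withdrawn)
L = 391 kmol/h, D = 74 kmol/h
R = 391 / 74 = 5.284

5.284


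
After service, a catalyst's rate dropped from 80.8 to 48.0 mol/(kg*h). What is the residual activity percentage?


Activity (%) = (rate_used / rate_fresh) * 100
rate_used = 48.0, rate_fresh = 80.8
= (48.0 / 80.8) * 100
= 0.5941 * 100 = 59.41

59.41 %


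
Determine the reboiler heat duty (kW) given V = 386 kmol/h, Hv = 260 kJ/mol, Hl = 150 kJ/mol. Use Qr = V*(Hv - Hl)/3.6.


Qr = 386 * (260 - 150) / 3.6 = 386 * 110 / 3.6 = 11790

11790 kW


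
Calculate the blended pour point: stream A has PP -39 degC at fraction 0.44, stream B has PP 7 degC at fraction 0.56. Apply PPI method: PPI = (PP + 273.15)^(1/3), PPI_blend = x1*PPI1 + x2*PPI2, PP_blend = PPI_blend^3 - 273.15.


PPI_1 = (-39 + 273.15)^(1/3) = 6.163557
PPI_2 = (7 + 273.15)^(1/3) = 6.543301
PPI_blend = 0.44 * 6.163557 + 0.56 * 6.543301 = 6.376214
PP_blend = 6.376214^3 - 273.15 = 259.232 - 273.15 = -13.92

-13.92 degC


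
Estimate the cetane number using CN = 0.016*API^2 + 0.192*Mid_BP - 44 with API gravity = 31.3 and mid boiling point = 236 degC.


CN = 0.016 * 31.3^2 + 0.192 * 236 - 44
CN = 15.67504 + 45.312 - 44 = 16.98704

16.98704


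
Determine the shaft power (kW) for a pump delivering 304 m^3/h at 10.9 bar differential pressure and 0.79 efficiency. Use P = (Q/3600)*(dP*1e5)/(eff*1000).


Q = 304 / 3600 = 0.0844444 m^3/s
P = 0.0844444 * (10.9 * 1e5) / 0.79 / 1000 = 116.5

116.5 kW


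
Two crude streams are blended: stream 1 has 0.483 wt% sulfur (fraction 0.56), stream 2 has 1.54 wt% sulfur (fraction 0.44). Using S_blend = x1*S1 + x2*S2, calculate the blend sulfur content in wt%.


Linear sulfur blending: S_blend = x1*S1 + x2*S2
Contribution 1: 0.56 * 0.483 = 0.27048 wt%
Contribution 2: 0.44 * 1.54 = 0.6776 wt%
S_blend = 0.27048 + 0.6776 = 0.94808

0.94808 wt%


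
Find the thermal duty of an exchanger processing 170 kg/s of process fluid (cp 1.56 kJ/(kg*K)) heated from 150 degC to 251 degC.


Q = m_dot * cp * delta_T
delta_T = 251 - 150 = 101 K
Q = 170 * 1.56 * 101
= 265.2 * 101
= 26785.2 kW

26785.2 kW


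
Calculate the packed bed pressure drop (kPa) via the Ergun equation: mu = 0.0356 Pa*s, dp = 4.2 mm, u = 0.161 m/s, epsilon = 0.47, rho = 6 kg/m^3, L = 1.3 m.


dp = 4.2 mm = 0.0042 m
Viscous term = 150*0.0356*0.161*(1-0.47)^2 / (0.0042^2*0.47^3) = 131864
Inertial term = 1.75*6*0.161^2*(1-0.47) / (0.0042*0.47^3) = 330.807
dP/L = 131864 + 330.807 = 132195 Pa/m
dP = 132195 * 1.3 / 1000 = 171.9 kPa

171.9 kPa


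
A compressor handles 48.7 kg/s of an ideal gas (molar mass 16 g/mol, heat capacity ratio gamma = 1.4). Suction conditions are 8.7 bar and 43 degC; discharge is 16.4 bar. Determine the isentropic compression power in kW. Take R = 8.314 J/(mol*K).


Isentropic work: W = m*(gamma/(gamma-1))*(R*T1/MW)*((P2/P1)^((gamma-1)/gamma) - 1)
T1 = 43 + 273.15 = 316.15 K
Pressure ratio = 16.4 / 8.7 = 1.88506
Exponent = (1.4 - 1)/1.4 = 0.285714
(P2/P1)^exp - 1 = 1.88506^0.285714 - 1 = 0.198572
W = 48.7 * 1.4 / 0.4 * 8.314 * 316.15 / 16 * 0.198572 = 5560

5560 kW


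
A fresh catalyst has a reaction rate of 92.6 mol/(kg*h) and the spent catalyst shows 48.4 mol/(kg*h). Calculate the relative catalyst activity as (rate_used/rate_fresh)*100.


Activity (%) = (rate_used / rate_fresh) * 100
rate_used = 48.4, rate_fresh = 92.6
= (48.4 / 92.6) * 100
= 0.5227 * 100 = 52.27

52.27 %


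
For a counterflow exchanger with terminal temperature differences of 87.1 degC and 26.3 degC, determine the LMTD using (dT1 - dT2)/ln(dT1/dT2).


LMTD = (dT1 - dT2) / ln(dT1/dT2)
= (87.1 - 26.3) / ln(87.1 / 26.3) = 60.8 / 1.19749 = 50.77

50.77 degC


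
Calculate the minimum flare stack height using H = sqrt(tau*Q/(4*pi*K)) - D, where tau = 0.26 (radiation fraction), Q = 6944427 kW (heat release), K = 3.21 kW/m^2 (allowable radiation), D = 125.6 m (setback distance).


tau*Q/(4*pi*K) = 0.26 * 6944427 / (4 * pi * 3.21) = 44760.5
sqrt(44760.5) = 211.567
H = 211.567 - 125.6 = 85.97

85.97 m


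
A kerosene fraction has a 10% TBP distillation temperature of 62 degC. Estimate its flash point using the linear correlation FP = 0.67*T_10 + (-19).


FP = 0.67 * 62 + (-19) = 22.54

22.54 degC


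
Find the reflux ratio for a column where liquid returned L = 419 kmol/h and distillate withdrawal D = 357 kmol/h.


Reflux ratio definition: R = L / D (liquid returned / distillate withdrawn)
L = 419 kmol/h, D = 357 kmol/h
R = 419 / 357 = 1.174

1.174


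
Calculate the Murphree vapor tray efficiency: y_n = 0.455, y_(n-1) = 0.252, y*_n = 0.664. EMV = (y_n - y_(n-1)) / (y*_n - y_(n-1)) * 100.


Murphree vapor efficiency: EMV = (y_n - y_(n-1)) / (y*_n - y_(n-1)) * 100
EMV = (0.455 - 0.252) / (0.664 - 0.252) * 100 = 0.203 / 0.412 * 100 = 49.27

49.27 %


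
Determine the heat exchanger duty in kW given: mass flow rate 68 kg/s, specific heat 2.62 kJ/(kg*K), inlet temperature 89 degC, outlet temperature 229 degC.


Q = m_dot * cp * delta_T
delta_T = 229 - 89 = 140 K
Q = 68 * 2.62 * 140
= 178.16 * 140
= 24942.4 kW

24942.4 kW


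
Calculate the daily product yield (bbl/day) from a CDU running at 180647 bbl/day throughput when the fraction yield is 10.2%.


Crude throughput = 180647 bbl/day
Fraction yield = 10.2%
yield = throughput * fraction / 100
yield = 180647 * 10.2 / 100 = 18425.994

18425.994 bbl/day


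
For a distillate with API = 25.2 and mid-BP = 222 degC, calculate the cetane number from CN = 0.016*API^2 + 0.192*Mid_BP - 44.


CN = 0.016 * 25.2^2 + 0.192 * 222 - 44
CN = 10.16064 + 42.624 - 44 = 8.78464

8.78464


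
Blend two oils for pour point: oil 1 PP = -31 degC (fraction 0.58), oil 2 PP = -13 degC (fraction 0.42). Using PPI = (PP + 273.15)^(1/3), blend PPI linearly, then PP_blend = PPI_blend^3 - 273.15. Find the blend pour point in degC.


PPI_1 = (-31 + 273.15)^(1/3) = 6.232967
PPI_2 = (-13 + 273.15)^(1/3) = 6.383731
PPI_blend = 0.58 * 6.232967 + 0.42 * 6.383731 = 6.296288
PP_blend = 6.296288^3 - 273.15 = 249.6053 - 273.15 = -23.54

-23.54 degC


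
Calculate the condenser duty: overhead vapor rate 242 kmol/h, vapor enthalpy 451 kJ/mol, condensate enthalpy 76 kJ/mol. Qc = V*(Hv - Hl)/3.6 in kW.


Qc = 242 * (451 - 76) / 3.6 = 242 * 375 / 3.6 = 25210

25210 kW


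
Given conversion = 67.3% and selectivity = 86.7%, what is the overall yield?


Overall yield = conversion (%) * selectivity (%) / 100
Conversion = 67.3%, Selectivity = 86.7%
Y = 67.3 * 86.7 / 100
= 58.3491 %

58.3491 %


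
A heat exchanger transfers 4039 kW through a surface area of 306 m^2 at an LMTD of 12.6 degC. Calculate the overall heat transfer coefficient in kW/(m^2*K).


From Q = U*A*LMTD, U = Q / (A * LMTD)
U = 4039 / (306 * 12.6) = 4039 / 3855.6 = 1.048

1.048 kW/(m^2*K)


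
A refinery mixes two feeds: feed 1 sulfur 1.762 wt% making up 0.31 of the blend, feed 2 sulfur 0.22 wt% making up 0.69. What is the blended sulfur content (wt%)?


Linear sulfur blending: S_blend = x1*S1 + x2*S2
Contribution 1: 0.31 * 1.762 = 0.54622 wt%
Contribution 2: 0.69 * 0.22 = 0.1518 wt%
S_blend = 0.54622 + 0.1518 = 0.69802

0.69802 wt%


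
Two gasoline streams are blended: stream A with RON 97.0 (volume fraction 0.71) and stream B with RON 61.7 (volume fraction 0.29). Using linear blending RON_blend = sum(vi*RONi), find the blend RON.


Linear blending: RON_blend = sum(vi * RONi)
Contribution 1: 0.71 * 97.0 = 68.87
Contribution 2: 0.29 * 61.7 = 17.893
RON_blend = 68.87 + 17.893 = 86.763

86.763


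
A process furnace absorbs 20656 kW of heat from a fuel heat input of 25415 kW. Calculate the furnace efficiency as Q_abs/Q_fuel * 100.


Furnace efficiency = Q_absorbed / Q_fuel * 100
= 20656 / 25415 * 100 = 81.27

81.27 %


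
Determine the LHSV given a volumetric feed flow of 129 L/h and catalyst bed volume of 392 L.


LHSV = volumetric feed rate / catalyst volume
= 129 L/h / 392 L
= 0.3291 h^-1

0.3291 h^-1


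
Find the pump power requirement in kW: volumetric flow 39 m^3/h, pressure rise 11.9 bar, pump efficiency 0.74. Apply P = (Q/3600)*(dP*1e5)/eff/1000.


Q = 39 / 3600 = 0.0108333 m^3/s
P = 0.0108333 * (11.9 * 1e5) / 0.74 / 1000 = 17.42

17.42 kW


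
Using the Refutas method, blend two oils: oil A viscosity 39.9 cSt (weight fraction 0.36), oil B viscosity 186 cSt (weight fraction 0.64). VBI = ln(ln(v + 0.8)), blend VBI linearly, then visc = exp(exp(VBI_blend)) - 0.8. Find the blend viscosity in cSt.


Refutas method: VBN_i = 14.534*ln(ln(visc_i + 0.8)) + 10.975, blended linearly by mass fraction; since VBN is linear in VBI_i = ln(ln(visc_i + 0.8)) and the fractions sum to 1, blend VBI directly: visc = exp(exp(VBI_blend)) - 0.8
VBI_1 = ln(ln(39.9 + 0.8)) = 1.31001
VBI_2 = ln(ln(186 + 0.8)) = 1.65442
VBI_blend = 0.36 * 1.31001 + 0.64 * 1.65442 = 1.53043
visc_blend = exp(exp(1.53043)) - 0.8 = 100.7

100.7 cSt


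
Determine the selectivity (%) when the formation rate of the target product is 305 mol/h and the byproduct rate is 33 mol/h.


Selectivity = desired / (desired + undesired) * 100
Total products = 305 + 33 = 338 mol/h
S = 305 / 338 * 100
= 0.9024 * 100
= 90.24 %

90.24 %


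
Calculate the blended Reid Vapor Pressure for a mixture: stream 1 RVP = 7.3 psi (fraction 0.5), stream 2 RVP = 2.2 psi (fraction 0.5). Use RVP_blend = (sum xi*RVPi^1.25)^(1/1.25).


Chevron index: RVP_blend = (sum xi*RVPi^1.25)^(1/1.25)
RVP^1.25 terms: 0.5 * 7.3^1.25 + 0.5 * 2.2^1.25 = 7.33929
RVP_blend = 7.33929^(1/1.25) = 4.926

4.926 psi


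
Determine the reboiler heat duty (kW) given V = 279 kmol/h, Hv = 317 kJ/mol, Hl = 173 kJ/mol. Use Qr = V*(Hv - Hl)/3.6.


Qr = 279 * (317 - 173) / 3.6 = 279 * 144 / 3.6 = 11160

11160 kW


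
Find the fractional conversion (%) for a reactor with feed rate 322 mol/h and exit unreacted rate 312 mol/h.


X = (F_in - F_out) / F_in * 100
Moles reacted = 322 - 312 = 10
X = 10 / 322 * 100
= 0.03106 * 100
= 3.106 %

3.106 %


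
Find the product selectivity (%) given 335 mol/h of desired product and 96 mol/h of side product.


Selectivity = desired / (desired + undesired) * 100
Total products = 335 + 96 = 431 mol/h
S = 335 / 431 * 100
= 0.7773 * 100
= 77.73 %

77.73 %


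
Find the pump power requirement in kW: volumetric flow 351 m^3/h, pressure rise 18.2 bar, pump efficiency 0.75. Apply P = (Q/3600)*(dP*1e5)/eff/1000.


Q = 351 / 3600 = 0.0975 m^3/s
P = 0.0975 * (18.2 * 1e5) / 0.75 / 1000 = 236.6

236.6 kW


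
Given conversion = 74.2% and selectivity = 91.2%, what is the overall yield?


Overall yield = conversion (%) * selectivity (%) / 100
Conversion = 74.2%, Selectivity = 91.2%
Y = 74.2 * 91.2 / 100
= 67.6704 %

67.6704 %


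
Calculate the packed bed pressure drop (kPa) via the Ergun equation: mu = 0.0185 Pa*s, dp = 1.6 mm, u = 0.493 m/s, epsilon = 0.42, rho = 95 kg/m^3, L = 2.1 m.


dp = 1.6 mm = 0.0016 m
Viscous term = 150*0.0185*0.493*(1-0.42)^2 / (0.0016^2*0.42^3) = 2426490
Inertial term = 1.75*95*0.493^2*(1-0.42) / (0.0016*0.42^3) = 197704
dP/L = 2426490 + 197704 = 2624190 Pa/m
dP = 2624190 * 2.1 / 1000 = 5511 kPa

5511 kPa


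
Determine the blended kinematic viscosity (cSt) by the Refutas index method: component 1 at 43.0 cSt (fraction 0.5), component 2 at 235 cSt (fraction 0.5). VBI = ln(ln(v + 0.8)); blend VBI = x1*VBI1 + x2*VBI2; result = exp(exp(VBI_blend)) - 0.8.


Refutas method: VBN_i = 14.534*ln(ln(visc_i + 0.8)) + 10.975, blended linearly by mass fraction; since VBN is linear in VBI_i = ln(ln(visc_i + 0.8)) and the fractions sum to 1, blend VBI directly: visc = exp(exp(VBI_blend)) - 0.8
VBI_1 = ln(ln(43.0 + 0.8)) = 1.32963
VBI_2 = ln(ln(235 + 0.8)) = 1.698
VBI_blend = 0.5 * 1.32963 + 0.5 * 1.698 = 1.51382
visc_blend = exp(exp(1.51382)) - 0.8 = 93.27

93.27 cSt


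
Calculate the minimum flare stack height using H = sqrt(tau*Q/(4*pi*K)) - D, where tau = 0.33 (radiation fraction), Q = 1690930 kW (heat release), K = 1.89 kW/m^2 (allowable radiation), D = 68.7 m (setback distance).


tau*Q/(4*pi*K) = 0.33 * 1690930 / (4 * pi * 1.89) = 23494.6
sqrt(23494.6) = 153.279
H = 153.279 - 68.7 = 84.58

84.58 m


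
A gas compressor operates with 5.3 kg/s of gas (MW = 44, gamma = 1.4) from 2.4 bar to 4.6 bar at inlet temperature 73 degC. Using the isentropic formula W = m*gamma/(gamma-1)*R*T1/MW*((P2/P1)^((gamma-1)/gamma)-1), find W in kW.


Isentropic work: W = m*(gamma/(gamma-1))*(R*T1/MW)*((P2/P1)^((gamma-1)/gamma) - 1)
T1 = 73 + 273.15 = 346.15 K
Pressure ratio = 4.6 / 2.4 = 1.91667
Exponent = (1.4 - 1)/1.4 = 0.285714
(P2/P1)^exp - 1 = 1.91667^0.285714 - 1 = 0.204281
W = 5.3 * 1.4 / 0.4 * 8.314 * 346.15 / 44 * 0.204281 = 247.9

247.9 kW
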